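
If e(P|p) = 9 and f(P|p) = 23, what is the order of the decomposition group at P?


|D_P| = e * f
= 9 * 23
= 207

207


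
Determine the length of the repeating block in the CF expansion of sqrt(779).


Run the CF algorithm for sqrt(779).
a_0 = floor(sqrt(779)) = 27; set m_0=0, q_0=1.
Recurrence: m' = q*a - m,  q' = (d - m'^2)/q,  a' = floor((a_0 + m')/q').
  step 1: m=27, q=50, a=1
  step 2: m=23, q=5, a=10
  step 3: m=27, q=10, a=5
  step 4: m=23, q=25, a=2
  step 5: m=27, q=2, a=27
  step 6: m=27, q=25, a=2
  step 7: m=23, q=10, a=5
  step 8: m=27, q=5, a=10
  step 9: m=23, q=50, a=1
  step 10: m=27, q=1, a=54
a_10 = 2*a_0 = 54, so the period closes here.
sqrt(779) = [27; 1, 10, 5, 2, 27, 2, 5, 10, 1, 54]
Period length = 10

10


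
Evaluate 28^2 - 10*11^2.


x^2 - d*y^2
= 28^2 - 10*11^2
= 784 - 1210
= -426

-426


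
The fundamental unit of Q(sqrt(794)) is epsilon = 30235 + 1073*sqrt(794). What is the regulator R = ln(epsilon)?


epsilon = 30235 + 1073*sqrt(794)
= 60470.0000
R = ln(60470.0000)
= 11.0099

11.0099


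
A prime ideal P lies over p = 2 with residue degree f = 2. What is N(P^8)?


N(P^a) = p^(a*f)
= 2^(8*2)
= 2^16
= 65536

65536


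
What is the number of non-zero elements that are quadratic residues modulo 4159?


For prime p, the number of non-zero quadratic residues is (p-1)/2.
= (4159-1)/2
= 2079

2079


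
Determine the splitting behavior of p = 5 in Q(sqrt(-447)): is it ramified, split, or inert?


K = Q(sqrt(-447)). Since d mod 4 = 1, disc(K) = -447.
Check p | disc: -447 mod 5 = 3.
p does not divide disc. Compute Legendre symbol (d/p):
3^((5-1)/2) mod 5 = -1
(d/p) = -1, so p is inert: (p) stays prime with e=1, f=2, g=1.
Therefore p is inert.

inert


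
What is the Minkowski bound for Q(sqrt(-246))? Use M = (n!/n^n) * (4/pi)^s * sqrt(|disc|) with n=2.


d = -246, d mod 4 = 2, so disc(K) = 4d = -984; |disc(K)| = 984
Imaginary quadratic field, so n = 2, s = r2 = 1, r1 = 0
M = (n!/n^n) * (4/pi)^s * sqrt(|disc(K)|) = (2!/2^2) * (4/pi)^1 * sqrt(984)
= 0.5 * 1.273240 * 31.368774
= 19.9700

19.9700


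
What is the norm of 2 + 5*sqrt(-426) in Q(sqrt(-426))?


N(a + b*sqrt(d)) = a^2 - d*b^2
= (2)^2 - (-426)*(5)^2
= 4 + 10650
= 10654

10654


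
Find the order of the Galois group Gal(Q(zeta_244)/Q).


|Gal(Q(zeta_244)/Q)| = phi(244)
= 120

120


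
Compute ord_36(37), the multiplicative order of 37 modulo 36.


We want ord_36(37), the smallest k >= 1 with 37^k = 1 mod 36.
n = 36 = 2^2 * 3^2, phi(36) = 12; the order divides phi(n).
Divisors of 12: 1, 2, 3, 4, 6, 12
Repeated squaring mod 36: 37^1 = 1, 37^2 = 1, 37^4 = 1, 37^8 = 1
Test divisors in increasing order:
  k=1: 37^1 = 1 mod 36  <- first divisor giving 1
Order = 1

1


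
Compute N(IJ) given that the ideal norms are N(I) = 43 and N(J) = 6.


N(IJ) = N(I) * N(J)
= 43 * 6
= 258

258


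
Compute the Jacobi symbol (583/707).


Compute (583/707) via quadratic reciprocity:
  reciprocity: (583/707) -> -(707/583)
  reduce: (124/583)
  pull out 2: (2/583) = +1  (since 583 mod 8 = 7)
  pull out 2: (2/583) = +1  (since 583 mod 8 = 7)
  reciprocity: (31/583) -> -(583/31)
  reduce: (25/31)
  reciprocity: (25/31) -> +(31/25)
  reduce: (6/25)
  pull out 2: (2/25) = +1  (since 25 mod 8 = 1)
  reciprocity: (3/25) -> +(25/3)
  reduce: (1/3)
  (1/3) = 1
Product of signs = 1

1


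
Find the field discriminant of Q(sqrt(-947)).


For K = Q(sqrt(d)) with d squarefree: disc(K) = d if d = 1 mod 4, and disc(K) = 4d if d = 2 or 3 mod 4.
Here d = -947, and d mod 4 = 1.
d = 1 mod 4 (O_K = Z[(1+sqrt(d))/2]), so disc(K) = d = -947

-947


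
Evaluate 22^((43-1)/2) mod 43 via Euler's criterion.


p = 43 is prime and the exponent is (p-1)/2 = 21, so by Euler's criterion 22^21 = (22/43) = +1 or -1 mod 43.
Compute by square-and-multiply:
  21 = 16 + 4 + 1 (binary 10101)
  Repeated squaring mod 43: 22^1 = 22, 22^2 = 11, 22^4 = 35, 22^8 = 21, 22^16 = 11
  22^21 = 22^16 * 22^4 * 22^1 = 11 * 35 * 22 mod 43
    11 * 35 = 385 = 41 mod 43
    41 * 22 = 902 = 42 mod 43
  22^21 = 42 mod 43
Result 42 = p - 1 = -1 mod 43: 22 is a quadratic non-residue mod 43. As a residue in [0, p-1] the value is 42.
22^21 mod 43 = 42

42


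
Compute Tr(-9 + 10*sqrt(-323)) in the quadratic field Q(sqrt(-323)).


Tr(a + b*sqrt(d)) = (a + b*sqrt(d)) + (a - b*sqrt(d)) = 2a
= 2 * (-9)
= -18

-18


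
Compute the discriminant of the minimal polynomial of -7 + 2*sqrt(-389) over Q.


The element -7 + 2*sqrt(-389) has minimal polynomial:
x^2 + 14*x + 1605
Discriminant = (14)^2 - 4*(1605)
= 196 - 6420
= -6224

-6224


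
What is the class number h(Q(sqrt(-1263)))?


K = Q(sqrt(-1263)). d mod 4 = 1, so D = disc(K) = d = -1263
h(K) equals the number of primitive reduced positive-definite forms (a, b, c) = a*x^2 + b*x*y + c*y^2 with b^2 - 4ac = D,
where reduced means |b| <= a <= c, with b >= 0 whenever |b| = a or a = c, and primitive means gcd(a, b, c) = 1.
Reduced forces 3a^2 <= |D| = 1263, so 1 <= a <= 20; b must have the parity of D, and c = (b^2 - D)/(4a) must be an integer >= a.
Enumerate a = 1..20, b in [-a, a]:
  a=1: (1, 1, 316)  [1]
  a=2: (2, -1, 158), (2, 1, 158)  [2]
  a=3: (3, 3, 106)  [1]
  a=4: (4, -1, 79), (4, 1, 79)  [2]
  a=5: none
  a=6: (6, -3, 53), (6, 3, 53)  [2]
  a=7: (7, -5, 46), (7, 5, 46)  [2]
  a=8: (8, -7, 41), (8, 7, 41)  [2]
  a=9..11: none
  a=12: (12, -9, 28), (12, 9, 28)  [2]
  a=13: none
  a=14: (14, -9, 24), (14, -5, 23), (14, 5, 23), (14, 9, 24)  [4]
  a=15: none
  a=16: (16, -9, 21), (16, 9, 21)  [2]
  a=17..20: none
Total reduced forms: 1 + 2 + 1 + 2 + 2 + 2 + 2 + 2 + 4 + 2 = 20
h = 20

20


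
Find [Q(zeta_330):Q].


The degree equals Euler's totient phi(330).
330 = 2 * 3 * 5 * 11
phi(330) = 80

80


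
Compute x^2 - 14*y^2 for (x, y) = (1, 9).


x^2 - d*y^2
= 1^2 - 14*9^2
= 1 - 1134
= -1133

-1133


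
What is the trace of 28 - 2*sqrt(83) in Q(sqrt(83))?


Tr(a + b*sqrt(d)) = (a + b*sqrt(d)) + (a - b*sqrt(d)) = 2a
= 2 * (28)
= 56

56


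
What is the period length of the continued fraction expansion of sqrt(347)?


Run the CF algorithm for sqrt(347).
a_0 = floor(sqrt(347)) = 18; set m_0=0, q_0=1.
Recurrence: m' = q*a - m,  q' = (d - m'^2)/q,  a' = floor((a_0 + m')/q').
  step 1: m=18, q=23, a=1
  step 2: m=5, q=14, a=1
  step 3: m=9, q=19, a=1
  step 4: m=10, q=13, a=2
  step 5: m=16, q=7, a=4
  step 6: m=12, q=29, a=1
  step 7: m=17, q=2, a=17
  step 8: m=17, q=29, a=1
  step 9: m=12, q=7, a=4
  step 10: m=16, q=13, a=2
  step 11: m=10, q=19, a=1
  step 12: m=9, q=14, a=1
  step 13: m=5, q=23, a=1
  step 14: m=18, q=1, a=36
a_14 = 2*a_0 = 36, so the period closes here.
sqrt(347) = [18; 1, 1, 1, 2, 4, 1, 17, 1, 4, 2, 1, 1, 1, 36]
Period length = 14

14


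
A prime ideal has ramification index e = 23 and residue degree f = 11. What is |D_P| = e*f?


|D_P| = e * f
= 23 * 11
= 253

253


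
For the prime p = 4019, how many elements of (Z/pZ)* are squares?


For prime p, the number of non-zero quadratic residues is (p-1)/2.
= (4019-1)/2
= 2009

2009


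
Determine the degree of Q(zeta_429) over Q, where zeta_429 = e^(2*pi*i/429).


The degree equals Euler's totient phi(429).
429 = 3 * 11 * 13
phi(429) = 240

240


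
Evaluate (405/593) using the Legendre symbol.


p = 593 is prime, so compute (405/593) with the reciprocity algorithm (Jacobi-symbol steps: pull out 2s via (2/n), flip via reciprocity, reduce):
  reciprocity: (405/593) -> +(593/405)
  reduce: (188/405)
  pull out 2: (2/405) = -1  (since 405 mod 8 = 5)
  pull out 2: (2/405) = -1  (since 405 mod 8 = 5)
  reciprocity: (47/405) -> +(405/47)
  reduce: (29/47)
  reciprocity: (29/47) -> +(47/29)
  reduce: (18/29)
  pull out 2: (2/29) = -1  (since 29 mod 8 = 5)
  reciprocity: (9/29) -> +(29/9)
  reduce: (2/9)
  pull out 2: (2/9) = +1  (since 9 mod 8 = 1)
  (1/9) = 1
Product of signs = -1
(405/593) = -1

-1


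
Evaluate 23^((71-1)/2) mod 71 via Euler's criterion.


p = 71 is prime and the exponent is (p-1)/2 = 35, so by Euler's criterion 23^35 = (23/71) = +1 or -1 mod 71.
Compute by square-and-multiply:
  35 = 32 + 2 + 1 (binary 100011)
  Repeated squaring mod 71: 23^1 = 23, 23^2 = 32, 23^4 = 30, 23^8 = 48, 23^16 = 32, 23^32 = 30
  23^35 = 23^32 * 23^2 * 23^1 = 30 * 32 * 23 mod 71
    30 * 32 = 960 = 37 mod 71
    37 * 23 = 851 = 70 mod 71
  23^35 = 70 mod 71
Result 70 = p - 1 = -1 mod 71: 23 is a quadratic non-residue mod 71. As a residue in [0, p-1] the value is 70.
23^35 mod 71 = 70

70


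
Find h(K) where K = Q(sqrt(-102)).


K = Q(sqrt(-102)). d mod 4 = 2, so D = disc(K) = 4d = -408
h(K) equals the number of primitive reduced positive-definite forms (a, b, c) = a*x^2 + b*x*y + c*y^2 with b^2 - 4ac = D,
where reduced means |b| <= a <= c, with b >= 0 whenever |b| = a or a = c, and primitive means gcd(a, b, c) = 1.
Reduced forces 3a^2 <= |D| = 408, so 1 <= a <= 11; b must have the parity of D, and c = (b^2 - D)/(4a) must be an integer >= a.
Enumerate a = 1..11, b in [-a, a]:
  a=1: (1, 0, 102)  [1]
  a=2: (2, 0, 51)  [1]
  a=3: (3, 0, 34)  [1]
  a=4..5: none
  a=6: (6, 0, 17)  [1]
  a=7..11: none
Total reduced forms: 1 + 1 + 1 + 1 = 4
h = 4

4


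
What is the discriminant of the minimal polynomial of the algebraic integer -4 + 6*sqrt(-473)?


The element -4 + 6*sqrt(-473) has minimal polynomial:
x^2 + 8*x + 17044
Discriminant = (8)^2 - 4*(17044)
= 64 - 68176
= -68112

-68112


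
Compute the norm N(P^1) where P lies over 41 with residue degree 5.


N(P^a) = p^(a*f)
= 41^(1*5)
= 41^5
= 115856201

115856201


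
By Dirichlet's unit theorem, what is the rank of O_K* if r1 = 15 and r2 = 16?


By Dirichlet's unit theorem:
rank = r1 + r2 - 1
= 15 + 16 - 1
= 30

30


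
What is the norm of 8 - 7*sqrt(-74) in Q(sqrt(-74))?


N(a + b*sqrt(d)) = a^2 - d*b^2
= (8)^2 - (-74)*(-7)^2
= 64 + 3626
= 3690

3690


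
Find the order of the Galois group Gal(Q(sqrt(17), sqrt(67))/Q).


The 2 square roots of distinct primes are multiplicatively independent over Q,
so [K:Q] = 2^2 and Gal(K/Q) is isomorphic to (Z/2Z)^2.
|Gal| = 2^2 = 4

4


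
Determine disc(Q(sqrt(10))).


For K = Q(sqrt(d)) with d squarefree: disc(K) = d if d = 1 mod 4, and disc(K) = 4d if d = 2 or 3 mod 4.
Here d = 10, and d mod 4 = 2.
d = 2 mod 4, not 1 (O_K = Z[sqrt(d)]), so disc(K) = 4d = 4 * (10) = 40

40


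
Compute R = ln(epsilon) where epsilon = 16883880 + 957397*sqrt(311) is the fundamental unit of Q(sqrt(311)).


epsilon = 16883880 + 957397*sqrt(311)
= 3.3768e+07
R = ln(3.3768e+07)
= 17.3350

17.3350


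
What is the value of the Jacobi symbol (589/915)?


Compute (589/915) via quadratic reciprocity:
  reciprocity: (589/915) -> +(915/589)
  reduce: (326/589)
  pull out 2: (2/589) = -1  (since 589 mod 8 = 5)
  reciprocity: (163/589) -> +(589/163)
  reduce: (100/163)
  pull out 2: (2/163) = -1  (since 163 mod 8 = 3)
  pull out 2: (2/163) = -1  (since 163 mod 8 = 3)
  reciprocity: (25/163) -> +(163/25)
  reduce: (13/25)
  reciprocity: (13/25) -> +(25/13)
  reduce: (12/13)
  pull out 2: (2/13) = -1  (since 13 mod 8 = 5)
  pull out 2: (2/13) = -1  (since 13 mod 8 = 5)
  reciprocity: (3/13) -> +(13/3)
  reduce: (1/3)
  (1/3) = 1
Product of signs = -1

-1


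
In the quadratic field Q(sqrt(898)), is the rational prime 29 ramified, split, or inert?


K = Q(sqrt(898)). Since d mod 4 = 2, disc(K) = 3592.
Check p | disc: 3592 mod 29 = 25.
p does not divide disc. Compute Legendre symbol (d/p):
28^((29-1)/2) mod 29 = 1
(d/p) = 1, so p splits: (p) = P*P' with e=1, f=1, g=2.
Therefore p is split.

split


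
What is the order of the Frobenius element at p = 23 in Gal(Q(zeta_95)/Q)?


The Frobenius at p in Gal(Q(zeta_n)/Q) = (Z/nZ)* is the class of p, so its order is ord_95(23), the smallest k >= 1 with 23^k = 1 mod 95.
n = 95 = 5 * 19, phi(95) = 72; the order divides phi(n).
Divisors of 72: 1, 2, 3, 4, 6, 8, 9, 12, 18, 24, 36, 72
Repeated squaring mod 95: 23^1 = 23, 23^2 = 54, 23^4 = 66, 23^8 = 81, 23^16 = 6, 23^32 = 36, 23^64 = 61
Test divisors in increasing order:
  k=1: 23^1 = 23 mod 95
  k=2: 23^2 = 54 mod 95
  k=3: 23^3 = 54 * 23 = 7 mod 95
  k=4: 23^4 = 66 mod 95
  k=6: 23^6 = 66 * 54 = 49 mod 95
  k=8: 23^8 = 81 mod 95
  k=9: 23^9 = 81 * 23 = 58 mod 95
  k=12: 23^12 = 81 * 66 = 26 mod 95
  k=18: 23^18 = 6 * 54 = 39 mod 95
  k=24: 23^24 = 6 * 81 = 11 mod 95
  k=36: 23^36 = 36 * 66 = 1 mod 95  <- first divisor giving 1
Order = 36

36


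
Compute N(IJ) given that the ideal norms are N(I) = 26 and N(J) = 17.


N(IJ) = N(I) * N(J)
= 26 * 17
= 442

442


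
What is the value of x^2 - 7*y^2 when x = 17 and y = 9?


x^2 - d*y^2
= 17^2 - 7*9^2
= 289 - 567
= -278

-278


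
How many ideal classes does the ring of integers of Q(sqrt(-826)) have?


K = Q(sqrt(-826)). d mod 4 = 2, so D = disc(K) = 4d = -3304
h(K) equals the number of primitive reduced positive-definite forms (a, b, c) = a*x^2 + b*x*y + c*y^2 with b^2 - 4ac = D,
where reduced means |b| <= a <= c, with b >= 0 whenever |b| = a or a = c, and primitive means gcd(a, b, c) = 1.
Reduced forces 3a^2 <= |D| = 3304, so 1 <= a <= 33; b must have the parity of D, and c = (b^2 - D)/(4a) must be an integer >= a.
Enumerate a = 1..33, b in [-a, a]:
  a=1: (1, 0, 826)  [1]
  a=2: (2, 0, 413)  [1]
  a=3..4: none
  a=5: (5, -4, 166), (5, 4, 166)  [2]
  a=6: none
  a=7: (7, 0, 118)  [1]
  a=8..9: none
  a=10: (10, -4, 83), (10, 4, 83)  [2]
  a=11..13: none
  a=14: (14, 0, 59)  [1]
  a=15..22: none
  a=23: (23, -10, 37), (23, 10, 37)  [2]
  a=24: none
  a=25: (25, -14, 35), (25, 14, 35)  [2]
  a=26..33: none
Total reduced forms: 1 + 1 + 2 + 1 + 2 + 1 + 2 + 2 = 12
h = 12

12


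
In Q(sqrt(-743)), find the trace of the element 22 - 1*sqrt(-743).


Tr(a + b*sqrt(d)) = (a + b*sqrt(d)) + (a - b*sqrt(d)) = 2a
= 2 * (22)
= 44

44


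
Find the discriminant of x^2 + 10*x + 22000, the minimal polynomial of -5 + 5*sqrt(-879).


The element -5 + 5*sqrt(-879) has minimal polynomial:
x^2 + 10*x + 22000
Discriminant = (10)^2 - 4*(22000)
= 100 - 88000
= -87900

-87900


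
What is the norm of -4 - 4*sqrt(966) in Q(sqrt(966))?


N(a + b*sqrt(d)) = a^2 - d*b^2
= (-4)^2 - (966)*(-4)^2
= 16 - 15456
= -15440

-15440


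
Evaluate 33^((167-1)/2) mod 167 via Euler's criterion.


p = 167 is prime and the exponent is (p-1)/2 = 83, so by Euler's criterion 33^83 = (33/167) = +1 or -1 mod 167.
Compute by square-and-multiply:
  83 = 64 + 16 + 2 + 1 (binary 1010011)
  Repeated squaring mod 167: 33^1 = 33, 33^2 = 87, 33^4 = 54, 33^8 = 77, 33^16 = 84, 33^32 = 42, 33^64 = 94
  33^83 = 33^64 * 33^16 * 33^2 * 33^1 = 94 * 84 * 87 * 33 mod 167
    94 * 84 = 7896 = 47 mod 167
    47 * 87 = 4089 = 81 mod 167
    81 * 33 = 2673 = 1 mod 167
  33^83 = 1 mod 167
Result 1: 33 is a quadratic residue mod 167.
33^83 mod 167 = 1

1


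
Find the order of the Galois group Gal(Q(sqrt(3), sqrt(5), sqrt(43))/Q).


The 3 square roots of distinct primes are multiplicatively independent over Q,
so [K:Q] = 2^3 and Gal(K/Q) is isomorphic to (Z/2Z)^3.
|Gal| = 2^3 = 8

8


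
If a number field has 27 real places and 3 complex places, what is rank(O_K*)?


By Dirichlet's unit theorem:
rank = r1 + r2 - 1
= 27 + 3 - 1
= 29

29


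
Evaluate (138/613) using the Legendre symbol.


p = 613 is prime, so compute (138/613) with the reciprocity algorithm (Jacobi-symbol steps: pull out 2s via (2/n), flip via reciprocity, reduce):
  pull out 2: (2/613) = -1  (since 613 mod 8 = 5)
  reciprocity: (69/613) -> +(613/69)
  reduce: (61/69)
  reciprocity: (61/69) -> +(69/61)
  reduce: (8/61)
  pull out 2: (2/61) = -1  (since 61 mod 8 = 5)
  pull out 2: (2/61) = -1  (since 61 mod 8 = 5)
  pull out 2: (2/61) = -1  (since 61 mod 8 = 5)
  (1/61) = 1
Product of signs = 1
(138/613) = 1

1


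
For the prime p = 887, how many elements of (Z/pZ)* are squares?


For prime p, the number of non-zero quadratic residues is (p-1)/2.
= (887-1)/2
= 443

443


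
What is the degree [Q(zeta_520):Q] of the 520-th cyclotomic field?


The degree equals Euler's totient phi(520).
520 = 2^3 * 5 * 13
phi(520) = 192

192


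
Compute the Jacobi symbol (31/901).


Compute (31/901) via quadratic reciprocity:
  reciprocity: (31/901) -> +(901/31)
  reduce: (2/31)
  pull out 2: (2/31) = +1  (since 31 mod 8 = 7)
  (1/31) = 1
Product of signs = 1

1


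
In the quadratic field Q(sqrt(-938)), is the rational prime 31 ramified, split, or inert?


K = Q(sqrt(-938)). Since d mod 4 = 2, disc(K) = -3752.
Check p | disc: -3752 mod 31 = 30.
p does not divide disc. Compute Legendre symbol (d/p):
23^((31-1)/2) mod 31 = -1
(d/p) = -1, so p is inert: (p) stays prime with e=1, f=2, g=1.
Therefore p is inert.

inert


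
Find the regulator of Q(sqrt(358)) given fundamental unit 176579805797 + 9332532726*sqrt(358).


epsilon = 176579805797 + 9332532726*sqrt(358)
= 3.5316e+11
R = ln(3.5316e+11)
= 26.5902

26.5902


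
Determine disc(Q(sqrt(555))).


For K = Q(sqrt(d)) with d squarefree: disc(K) = d if d = 1 mod 4, and disc(K) = 4d if d = 2 or 3 mod 4.
Here d = 555, and d mod 4 = 3.
d = 3 mod 4, not 1 (O_K = Z[sqrt(d)]), so disc(K) = 4d = 4 * (555) = 2220

2220


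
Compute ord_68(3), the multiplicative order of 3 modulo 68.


We want ord_68(3), the smallest k >= 1 with 3^k = 1 mod 68.
n = 68 = 2^2 * 17, phi(68) = 32; the order divides phi(n).
Divisors of 32: 1, 2, 4, 8, 16, 32
Repeated squaring mod 68: 3^1 = 3, 3^2 = 9, 3^4 = 13, 3^8 = 33, 3^16 = 1, 3^32 = 1
Test divisors in increasing order:
  k=1: 3^1 = 3 mod 68
  k=2: 3^2 = 9 mod 68
  k=4: 3^4 = 13 mod 68
  k=8: 3^8 = 33 mod 68
  k=16: 3^16 = 1 mod 68  <- first divisor giving 1
Order = 16

16


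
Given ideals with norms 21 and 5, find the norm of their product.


N(IJ) = N(I) * N(J)
= 21 * 5
= 105

105


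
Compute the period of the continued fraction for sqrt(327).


Run the CF algorithm for sqrt(327).
a_0 = floor(sqrt(327)) = 18; set m_0=0, q_0=1.
Recurrence: m' = q*a - m,  q' = (d - m'^2)/q,  a' = floor((a_0 + m')/q').
  step 1: m=18, q=3, a=12
  step 2: m=18, q=1, a=36
a_2 = 2*a_0 = 36, so the period closes here.
sqrt(327) = [18; 12, 36]
Period length = 2

2


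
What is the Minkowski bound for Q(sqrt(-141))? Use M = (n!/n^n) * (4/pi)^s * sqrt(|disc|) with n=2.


d = -141, d mod 4 = 3, so disc(K) = 4d = -564; |disc(K)| = 564
Imaginary quadratic field, so n = 2, s = r2 = 1, r1 = 0
M = (n!/n^n) * (4/pi)^s * sqrt(|disc(K)|) = (2!/2^2) * (4/pi)^1 * sqrt(564)
= 0.5 * 1.273240 * 23.748684
= 15.1189

15.1189


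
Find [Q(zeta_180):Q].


The degree equals Euler's totient phi(180).
180 = 2^2 * 3^2 * 5
phi(180) = 48

48


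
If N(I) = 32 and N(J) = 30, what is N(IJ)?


N(IJ) = N(I) * N(J)
= 32 * 30
= 960

960


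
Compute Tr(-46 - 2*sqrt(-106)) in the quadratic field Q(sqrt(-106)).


Tr(a + b*sqrt(d)) = (a + b*sqrt(d)) + (a - b*sqrt(d)) = 2a
= 2 * (-46)
= -92

-92


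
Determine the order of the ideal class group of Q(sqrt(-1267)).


K = Q(sqrt(-1267)). d mod 4 = 1, so D = disc(K) = d = -1267
h(K) equals the number of primitive reduced positive-definite forms (a, b, c) = a*x^2 + b*x*y + c*y^2 with b^2 - 4ac = D,
where reduced means |b| <= a <= c, with b >= 0 whenever |b| = a or a = c, and primitive means gcd(a, b, c) = 1.
Reduced forces 3a^2 <= |D| = 1267, so 1 <= a <= 20; b must have the parity of D, and c = (b^2 - D)/(4a) must be an integer >= a.
Enumerate a = 1..20, b in [-a, a]:
  a=1: (1, 1, 317)  [1]
  a=2..6: none
  a=7: (7, 7, 47)  [1]
  a=8..10: none
  a=11: (11, -3, 29), (11, 3, 29)  [2]
  a=12..16: none
  a=17: (17, -5, 19), (17, 5, 19)  [2]
  a=18..20: none
Total reduced forms: 1 + 1 + 2 + 2 = 6
h = 6

6


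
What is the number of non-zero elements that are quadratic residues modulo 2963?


For prime p, the number of non-zero quadratic residues is (p-1)/2.
= (2963-1)/2
= 1481

1481


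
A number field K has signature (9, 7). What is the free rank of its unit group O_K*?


By Dirichlet's unit theorem:
rank = r1 + r2 - 1
= 9 + 7 - 1
= 15

15


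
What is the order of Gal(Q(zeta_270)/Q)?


|Gal(Q(zeta_270)/Q)| = phi(270)
= 72

72


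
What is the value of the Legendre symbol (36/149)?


p = 149 is prime, so compute (36/149) with the reciprocity algorithm (Jacobi-symbol steps: pull out 2s via (2/n), flip via reciprocity, reduce):
  pull out 2: (2/149) = -1  (since 149 mod 8 = 5)
  pull out 2: (2/149) = -1  (since 149 mod 8 = 5)
  reciprocity: (9/149) -> +(149/9)
  reduce: (5/9)
  reciprocity: (5/9) -> +(9/5)
  reduce: (4/5)
  pull out 2: (2/5) = -1  (since 5 mod 8 = 5)
  pull out 2: (2/5) = -1  (since 5 mod 8 = 5)
  (1/5) = 1
Product of signs = 1
(36/149) = 1

1


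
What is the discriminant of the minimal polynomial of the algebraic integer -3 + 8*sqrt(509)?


The element -3 + 8*sqrt(509) has minimal polynomial:
x^2 + 6*x - 32567
Discriminant = (6)^2 - 4*(-32567)
= 36 + 130268
= 130304

130304


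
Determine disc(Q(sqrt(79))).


For K = Q(sqrt(d)) with d squarefree: disc(K) = d if d = 1 mod 4, and disc(K) = 4d if d = 2 or 3 mod 4.
Here d = 79, and d mod 4 = 3.
d = 3 mod 4, not 1 (O_K = Z[sqrt(d)]), so disc(K) = 4d = 4 * (79) = 316

316


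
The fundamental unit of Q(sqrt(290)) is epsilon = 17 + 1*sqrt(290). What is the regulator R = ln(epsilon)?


epsilon = 17 + 1*sqrt(290)
= 34.0294
R = ln(34.0294)
= 3.5272

3.5272


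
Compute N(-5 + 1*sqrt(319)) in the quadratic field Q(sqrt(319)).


N(a + b*sqrt(d)) = a^2 - d*b^2
= (-5)^2 - (319)*(1)^2
= 25 - 319
= -294

-294


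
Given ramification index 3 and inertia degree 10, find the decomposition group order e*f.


|D_P| = e * f
= 3 * 10
= 30

30


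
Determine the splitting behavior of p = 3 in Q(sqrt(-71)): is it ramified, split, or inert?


K = Q(sqrt(-71)). Since d mod 4 = 1, disc(K) = -71.
Check p | disc: -71 mod 3 = 1.
p does not divide disc. Compute Legendre symbol (d/p):
1^((3-1)/2) mod 3 = 1
(d/p) = 1, so p splits: (p) = P*P' with e=1, f=1, g=2.
Therefore p is split.

split


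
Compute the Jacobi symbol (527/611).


Compute (527/611) via quadratic reciprocity:
  reciprocity: (527/611) -> -(611/527)
  reduce: (84/527)
  pull out 2: (2/527) = +1  (since 527 mod 8 = 7)
  pull out 2: (2/527) = +1  (since 527 mod 8 = 7)
  reciprocity: (21/527) -> +(527/21)
  reduce: (2/21)
  pull out 2: (2/21) = -1  (since 21 mod 8 = 5)
  (1/21) = 1
Product of signs = 1

1


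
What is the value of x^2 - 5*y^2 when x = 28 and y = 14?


x^2 - d*y^2
= 28^2 - 5*14^2
= 784 - 980
= -196

-196


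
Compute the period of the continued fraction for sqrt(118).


Run the CF algorithm for sqrt(118).
a_0 = floor(sqrt(118)) = 10; set m_0=0, q_0=1.
Recurrence: m' = q*a - m,  q' = (d - m'^2)/q,  a' = floor((a_0 + m')/q').
  step 1: m=10, q=18, a=1
  step 2: m=8, q=3, a=6
  step 3: m=10, q=6, a=3
  step 4: m=8, q=9, a=2
  step 5: m=10, q=2, a=10
  step 6: m=10, q=9, a=2
  step 7: m=8, q=6, a=3
  step 8: m=10, q=3, a=6
  step 9: m=8, q=18, a=1
  step 10: m=10, q=1, a=20
a_10 = 2*a_0 = 20, so the period closes here.
sqrt(118) = [10; 1, 6, 3, 2, 10, 2, 3, 6, 1, 20]
Period length = 10

10


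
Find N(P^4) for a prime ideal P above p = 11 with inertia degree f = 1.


N(P^a) = p^(a*f)
= 11^(4*1)
= 11^4
= 14641

14641


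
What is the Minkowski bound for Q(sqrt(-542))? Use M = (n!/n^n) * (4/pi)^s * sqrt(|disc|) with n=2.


d = -542, d mod 4 = 2, so disc(K) = 4d = -2168; |disc(K)| = 2168
Imaginary quadratic field, so n = 2, s = r2 = 1, r1 = 0
M = (n!/n^n) * (4/pi)^s * sqrt(|disc(K)|) = (2!/2^2) * (4/pi)^1 * sqrt(2168)
= 0.5 * 1.273240 * 46.561787
= 29.6422

29.6422


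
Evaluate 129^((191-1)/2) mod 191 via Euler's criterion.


p = 191 is prime and the exponent is (p-1)/2 = 95, so by Euler's criterion 129^95 = (129/191) = +1 or -1 mod 191.
Compute by square-and-multiply:
  95 = 64 + 16 + 8 + 4 + 2 + 1 (binary 1011111)
  Repeated squaring mod 191: 129^1 = 129, 129^2 = 24, 129^4 = 3, 129^8 = 9, 129^16 = 81, 129^32 = 67, 129^64 = 96
  129^95 = 129^64 * 129^16 * 129^8 * 129^4 * 129^2 * 129^1 = 96 * 81 * 9 * 3 * 24 * 129 mod 191
    96 * 81 = 7776 = 136 mod 191
    136 * 9 = 1224 = 78 mod 191
    78 * 3 = 234 = 43 mod 191
    43 * 24 = 1032 = 77 mod 191
    77 * 129 = 9933 = 1 mod 191
  129^95 = 1 mod 191
Result 1: 129 is a quadratic residue mod 191.
129^95 mod 191 = 1

1


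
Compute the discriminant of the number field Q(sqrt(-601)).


For K = Q(sqrt(d)) with d squarefree: disc(K) = d if d = 1 mod 4, and disc(K) = 4d if d = 2 or 3 mod 4.
Here d = -601, and d mod 4 = 3.
d = 3 mod 4, not 1 (O_K = Z[sqrt(d)]), so disc(K) = 4d = 4 * (-601) = -2404

-2404


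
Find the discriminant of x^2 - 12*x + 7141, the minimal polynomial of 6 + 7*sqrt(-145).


The element 6 + 7*sqrt(-145) has minimal polynomial:
x^2 - 12*x + 7141
Discriminant = (-12)^2 - 4*(7141)
= 144 - 28564
= -28420

-28420


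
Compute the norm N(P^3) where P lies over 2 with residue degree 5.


N(P^a) = p^(a*f)
= 2^(3*5)
= 2^15
= 32768

32768


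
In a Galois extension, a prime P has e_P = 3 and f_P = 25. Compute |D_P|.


|D_P| = e * f
= 3 * 25
= 75

75


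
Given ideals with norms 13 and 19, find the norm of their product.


N(IJ) = N(I) * N(J)
= 13 * 19
= 247

247


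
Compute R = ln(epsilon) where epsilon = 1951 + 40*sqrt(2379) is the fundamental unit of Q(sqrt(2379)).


epsilon = 1951 + 40*sqrt(2379)
= 3901.9997
R = ln(3901.9997)
= 8.2692

8.2692


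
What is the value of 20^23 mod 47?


p = 47 is prime and the exponent is (p-1)/2 = 23, so by Euler's criterion 20^23 = (20/47) = +1 or -1 mod 47.
Compute by square-and-multiply:
  23 = 16 + 4 + 2 + 1 (binary 10111)
  Repeated squaring mod 47: 20^1 = 20, 20^2 = 24, 20^4 = 12, 20^8 = 3, 20^16 = 9
  20^23 = 20^16 * 20^4 * 20^2 * 20^1 = 9 * 12 * 24 * 20 mod 47
    9 * 12 = 108 = 14 mod 47
    14 * 24 = 336 = 7 mod 47
    7 * 20 = 140 = 46 mod 47
  20^23 = 46 mod 47
Result 46 = p - 1 = -1 mod 47: 20 is a quadratic non-residue mod 47. As a residue in [0, p-1] the value is 46.
20^23 mod 47 = 46

46


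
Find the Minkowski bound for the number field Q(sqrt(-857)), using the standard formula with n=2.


d = -857, d mod 4 = 3, so disc(K) = 4d = -3428; |disc(K)| = 3428
Imaginary quadratic field, so n = 2, s = r2 = 1, r1 = 0
M = (n!/n^n) * (4/pi)^s * sqrt(|disc(K)|) = (2!/2^2) * (4/pi)^1 * sqrt(3428)
= 0.5 * 1.273240 * 58.549125
= 37.2735

37.2735


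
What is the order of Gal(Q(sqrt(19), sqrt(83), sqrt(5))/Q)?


The 3 square roots of distinct primes are multiplicatively independent over Q,
so [K:Q] = 2^3 and Gal(K/Q) is isomorphic to (Z/2Z)^3.
|Gal| = 2^3 = 8

8


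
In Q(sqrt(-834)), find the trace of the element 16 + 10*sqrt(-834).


Tr(a + b*sqrt(d)) = (a + b*sqrt(d)) + (a - b*sqrt(d)) = 2a
= 2 * (16)
= 32

32


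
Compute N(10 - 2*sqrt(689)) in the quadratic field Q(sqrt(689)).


N(a + b*sqrt(d)) = a^2 - d*b^2
= (10)^2 - (689)*(-2)^2
= 100 - 2756
= -2656

-2656


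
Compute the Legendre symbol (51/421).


p = 421 is prime, so compute (51/421) with the reciprocity algorithm (Jacobi-symbol steps: pull out 2s via (2/n), flip via reciprocity, reduce):
  reciprocity: (51/421) -> +(421/51)
  reduce: (13/51)
  reciprocity: (13/51) -> +(51/13)
  reduce: (12/13)
  pull out 2: (2/13) = -1  (since 13 mod 8 = 5)
  pull out 2: (2/13) = -1  (since 13 mod 8 = 5)
  reciprocity: (3/13) -> +(13/3)
  reduce: (1/3)
  (1/3) = 1
Product of signs = 1
(51/421) = 1

1


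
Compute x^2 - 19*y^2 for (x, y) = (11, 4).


x^2 - d*y^2
= 11^2 - 19*4^2
= 121 - 304
= -183

-183


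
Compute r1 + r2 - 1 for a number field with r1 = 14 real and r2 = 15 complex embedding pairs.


By Dirichlet's unit theorem:
rank = r1 + r2 - 1
= 14 + 15 - 1
= 28

28


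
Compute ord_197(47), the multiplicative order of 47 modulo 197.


We want ord_197(47), the smallest k >= 1 with 47^k = 1 mod 197.
n = 197 = 197, phi(197) = 196; the order divides phi(n).
Divisors of 196: 1, 2, 4, 7, 14, 28, 49, 98, 196
Repeated squaring mod 197: 47^1 = 47, 47^2 = 42, 47^4 = 188, 47^8 = 81, 47^16 = 60, 47^32 = 54, 47^64 = 158, 47^128 = 142
Test divisors in increasing order:
  k=1: 47^1 = 47 mod 197
  k=2: 47^2 = 42 mod 197
  k=4: 47^4 = 188 mod 197
  k=7: 47^7 = 188 * 42 * 47 = 161 mod 197
  k=14: 47^14 = 81 * 188 * 42 = 114 mod 197
  k=28: 47^28 = 60 * 81 * 188 = 191 mod 197
  k=49: 47^49 = 54 * 60 * 47 = 196 mod 197
  k=98: 47^98 = 158 * 54 * 42 = 1 mod 197  <- first divisor giving 1
Order = 98

98


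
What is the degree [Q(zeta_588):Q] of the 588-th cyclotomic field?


The degree equals Euler's totient phi(588).
588 = 2^2 * 3 * 7^2
phi(588) = 168

168


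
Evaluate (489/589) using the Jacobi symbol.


Compute (489/589) via quadratic reciprocity:
  reciprocity: (489/589) -> +(589/489)
  reduce: (100/489)
  pull out 2: (2/489) = +1  (since 489 mod 8 = 1)
  pull out 2: (2/489) = +1  (since 489 mod 8 = 1)
  reciprocity: (25/489) -> +(489/25)
  reduce: (14/25)
  pull out 2: (2/25) = +1  (since 25 mod 8 = 1)
  reciprocity: (7/25) -> +(25/7)
  reduce: (4/7)
  pull out 2: (2/7) = +1  (since 7 mod 8 = 7)
  pull out 2: (2/7) = +1  (since 7 mod 8 = 7)
  (1/7) = 1
Product of signs = 1

1


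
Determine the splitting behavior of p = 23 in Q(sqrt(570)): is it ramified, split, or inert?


K = Q(sqrt(570)). Since d mod 4 = 2, disc(K) = 2280.
Check p | disc: 2280 mod 23 = 3.
p does not divide disc. Compute Legendre symbol (d/p):
18^((23-1)/2) mod 23 = 1
(d/p) = 1, so p splits: (p) = P*P' with e=1, f=1, g=2.
Therefore p is split.

split


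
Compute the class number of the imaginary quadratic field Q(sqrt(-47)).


K = Q(sqrt(-47)). d mod 4 = 1, so D = disc(K) = d = -47
h(K) equals the number of primitive reduced positive-definite forms (a, b, c) = a*x^2 + b*x*y + c*y^2 with b^2 - 4ac = D,
where reduced means |b| <= a <= c, with b >= 0 whenever |b| = a or a = c, and primitive means gcd(a, b, c) = 1.
Reduced forces 3a^2 <= |D| = 47, so 1 <= a <= 3; b must have the parity of D, and c = (b^2 - D)/(4a) must be an integer >= a.
Enumerate a = 1..3, b in [-a, a]:
  a=1: (1, 1, 12)  [1]
  a=2: (2, -1, 6), (2, 1, 6)  [2]
  a=3: (3, -1, 4), (3, 1, 4)  [2]
Total reduced forms: 1 + 2 + 2 = 5
h = 5

5


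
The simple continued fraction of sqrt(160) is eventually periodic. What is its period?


Run the CF algorithm for sqrt(160).
a_0 = floor(sqrt(160)) = 12; set m_0=0, q_0=1.
Recurrence: m' = q*a - m,  q' = (d - m'^2)/q,  a' = floor((a_0 + m')/q').
  step 1: m=12, q=16, a=1
  step 2: m=4, q=9, a=1
  step 3: m=5, q=15, a=1
  step 4: m=10, q=4, a=5
  step 5: m=10, q=15, a=1
  step 6: m=5, q=9, a=1
  step 7: m=4, q=16, a=1
  step 8: m=12, q=1, a=24
a_8 = 2*a_0 = 24, so the period closes here.
sqrt(160) = [12; 1, 1, 1, 5, 1, 1, 1, 24]
Period length = 8

8


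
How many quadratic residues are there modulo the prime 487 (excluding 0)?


For prime p, the number of non-zero quadratic residues is (p-1)/2.
= (487-1)/2
= 243

243


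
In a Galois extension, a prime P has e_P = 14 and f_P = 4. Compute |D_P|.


|D_P| = e * f
= 14 * 4
= 56

56


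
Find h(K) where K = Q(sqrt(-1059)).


K = Q(sqrt(-1059)). d mod 4 = 1, so D = disc(K) = d = -1059
h(K) equals the number of primitive reduced positive-definite forms (a, b, c) = a*x^2 + b*x*y + c*y^2 with b^2 - 4ac = D,
where reduced means |b| <= a <= c, with b >= 0 whenever |b| = a or a = c, and primitive means gcd(a, b, c) = 1.
Reduced forces 3a^2 <= |D| = 1059, so 1 <= a <= 18; b must have the parity of D, and c = (b^2 - D)/(4a) must be an integer >= a.
Enumerate a = 1..18, b in [-a, a]:
  a=1: (1, 1, 265)  [1]
  a=2: none
  a=3: (3, 3, 89)  [1]
  a=4: none
  a=5: (5, -1, 53), (5, 1, 53)  [2]
  a=6..14: none
  a=15: (15, -9, 19), (15, 9, 19)  [2]
  a=16..18: none
Total reduced forms: 1 + 1 + 2 + 2 = 6
h = 6

6


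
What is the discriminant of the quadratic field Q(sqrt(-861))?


For K = Q(sqrt(d)) with d squarefree: disc(K) = d if d = 1 mod 4, and disc(K) = 4d if d = 2 or 3 mod 4.
Here d = -861, and d mod 4 = 3.
d = 3 mod 4, not 1 (O_K = Z[sqrt(d)]), so disc(K) = 4d = 4 * (-861) = -3444

-3444


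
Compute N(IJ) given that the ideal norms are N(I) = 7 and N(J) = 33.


N(IJ) = N(I) * N(J)
= 7 * 33
= 231

231


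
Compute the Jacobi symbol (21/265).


Compute (21/265) via quadratic reciprocity:
  reciprocity: (21/265) -> +(265/21)
  reduce: (13/21)
  reciprocity: (13/21) -> +(21/13)
  reduce: (8/13)
  pull out 2: (2/13) = -1  (since 13 mod 8 = 5)
  pull out 2: (2/13) = -1  (since 13 mod 8 = 5)
  pull out 2: (2/13) = -1  (since 13 mod 8 = 5)
  (1/13) = 1
Product of signs = -1

-1


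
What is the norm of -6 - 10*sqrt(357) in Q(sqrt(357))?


N(a + b*sqrt(d)) = a^2 - d*b^2
= (-6)^2 - (357)*(-10)^2
= 36 - 35700
= -35664

-35664


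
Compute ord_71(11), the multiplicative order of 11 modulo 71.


We want ord_71(11), the smallest k >= 1 with 11^k = 1 mod 71.
n = 71 = 71, phi(71) = 70; the order divides phi(n).
Divisors of 70: 1, 2, 5, 7, 10, 14, 35, 70
Repeated squaring mod 71: 11^1 = 11, 11^2 = 50, 11^4 = 15, 11^8 = 12, 11^16 = 2, 11^32 = 4, 11^64 = 16
Test divisors in increasing order:
  k=1: 11^1 = 11 mod 71
  k=2: 11^2 = 50 mod 71
  k=5: 11^5 = 15 * 11 = 23 mod 71
  k=7: 11^7 = 15 * 50 * 11 = 14 mod 71
  k=10: 11^10 = 12 * 50 = 32 mod 71
  k=14: 11^14 = 12 * 15 * 50 = 54 mod 71
  k=35: 11^35 = 4 * 50 * 11 = 70 mod 71
  k=70: 11^70 = 16 * 15 * 50 = 1 mod 71  <- first divisor giving 1
Order = 70

70


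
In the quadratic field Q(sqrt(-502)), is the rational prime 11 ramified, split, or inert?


K = Q(sqrt(-502)). Since d mod 4 = 2, disc(K) = -2008.
Check p | disc: -2008 mod 11 = 5.
p does not divide disc. Compute Legendre symbol (d/p):
4^((11-1)/2) mod 11 = 1
(d/p) = 1, so p splits: (p) = P*P' with e=1, f=1, g=2.
Therefore p is split.

split


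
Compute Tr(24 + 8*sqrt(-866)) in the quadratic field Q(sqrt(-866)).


Tr(a + b*sqrt(d)) = (a + b*sqrt(d)) + (a - b*sqrt(d)) = 2a
= 2 * (24)
= 48

48


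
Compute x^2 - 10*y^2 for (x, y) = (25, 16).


x^2 - d*y^2
= 25^2 - 10*16^2
= 625 - 2560
= -1935

-1935


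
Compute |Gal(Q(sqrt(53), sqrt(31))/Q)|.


The 2 square roots of distinct primes are multiplicatively independent over Q,
so [K:Q] = 2^2 and Gal(K/Q) is isomorphic to (Z/2Z)^2.
|Gal| = 2^2 = 4

4


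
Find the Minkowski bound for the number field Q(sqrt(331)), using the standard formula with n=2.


d = 331, d mod 4 = 3, so disc(K) = 4d = 1324; |disc(K)| = 1324
Real quadratic field, so n = 2, s = r2 = 0, r1 = 2
M = (n!/n^n) * (4/pi)^s * sqrt(|disc(K)|) = (2!/2^2) * (4/pi)^0 * sqrt(1324)
= 0.5 * 1.000000 * 36.386811
= 18.1934

18.1934


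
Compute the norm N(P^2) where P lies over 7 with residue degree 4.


N(P^a) = p^(a*f)
= 7^(2*4)
= 7^8
= 5764801

5764801


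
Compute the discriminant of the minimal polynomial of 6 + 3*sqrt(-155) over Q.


The element 6 + 3*sqrt(-155) has minimal polynomial:
x^2 - 12*x + 1431
Discriminant = (-12)^2 - 4*(1431)
= 144 - 5724
= -5580

-5580


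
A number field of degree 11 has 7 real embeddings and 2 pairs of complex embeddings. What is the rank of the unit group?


By Dirichlet's unit theorem:
rank = r1 + r2 - 1
= 7 + 2 - 1
= 8

8


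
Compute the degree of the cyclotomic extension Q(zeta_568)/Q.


The degree equals Euler's totient phi(568).
568 = 2^3 * 71
phi(568) = 280

280


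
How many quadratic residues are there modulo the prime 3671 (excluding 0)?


For prime p, the number of non-zero quadratic residues is (p-1)/2.
= (3671-1)/2
= 1835

1835


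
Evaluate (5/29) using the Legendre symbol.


p = 29 is prime, so compute (5/29) with the reciprocity algorithm (Jacobi-symbol steps: pull out 2s via (2/n), flip via reciprocity, reduce):
  reciprocity: (5/29) -> +(29/5)
  reduce: (4/5)
  pull out 2: (2/5) = -1  (since 5 mod 8 = 5)
  pull out 2: (2/5) = -1  (since 5 mod 8 = 5)
  (1/5) = 1
Product of signs = 1
(5/29) = 1

1


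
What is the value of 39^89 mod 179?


p = 179 is prime and the exponent is (p-1)/2 = 89, so by Euler's criterion 39^89 = (39/179) = +1 or -1 mod 179.
Compute by square-and-multiply:
  89 = 64 + 16 + 8 + 1 (binary 1011001)
  Repeated squaring mod 179: 39^1 = 39, 39^2 = 89, 39^4 = 45, 39^8 = 56, 39^16 = 93, 39^32 = 57, 39^64 = 27
  39^89 = 39^64 * 39^16 * 39^8 * 39^1 = 27 * 93 * 56 * 39 mod 179
    27 * 93 = 2511 = 5 mod 179
    5 * 56 = 280 = 101 mod 179
    101 * 39 = 3939 = 1 mod 179
  39^89 = 1 mod 179
Result 1: 39 is a quadratic residue mod 179.
39^89 mod 179 = 1

1


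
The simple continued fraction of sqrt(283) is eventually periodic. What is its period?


Run the CF algorithm for sqrt(283).
a_0 = floor(sqrt(283)) = 16; set m_0=0, q_0=1.
Recurrence: m' = q*a - m,  q' = (d - m'^2)/q,  a' = floor((a_0 + m')/q').
  step 1: m=16, q=27, a=1
  step 2: m=11, q=6, a=4
  step 3: m=13, q=19, a=1
  step 4: m=6, q=13, a=1
  step 5: m=7, q=18, a=1
  step 6: m=11, q=9, a=3
  step 7: m=16, q=3, a=10
  step 8: m=14, q=29, a=1
  step 9: m=15, q=2, a=15
  step 10: m=15, q=29, a=1
  step 11: m=14, q=3, a=10
  step 12: m=16, q=9, a=3
  step 13: m=11, q=18, a=1
  step 14: m=7, q=13, a=1
  step 15: m=6, q=19, a=1
  step 16: m=13, q=6, a=4
  step 17: m=11, q=27, a=1
  step 18: m=16, q=1, a=32
a_18 = 2*a_0 = 32, so the period closes here.
sqrt(283) = [16; 1, 4, 1, 1, 1, 3, 10, 1, 15, 1, 10, 3, 1, 1, 1, 4, 1, 32]
Period length = 18

18


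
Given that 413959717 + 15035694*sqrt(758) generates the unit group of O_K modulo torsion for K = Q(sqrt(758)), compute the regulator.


epsilon = 413959717 + 15035694*sqrt(758)
= 8.2792e+08
R = ln(8.2792e+08)
= 20.5344

20.5344


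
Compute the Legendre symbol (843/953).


p = 953 is prime, so compute (843/953) with the reciprocity algorithm (Jacobi-symbol steps: pull out 2s via (2/n), flip via reciprocity, reduce):
  reciprocity: (843/953) -> +(953/843)
  reduce: (110/843)
  pull out 2: (2/843) = -1  (since 843 mod 8 = 3)
  reciprocity: (55/843) -> -(843/55)
  reduce: (18/55)
  pull out 2: (2/55) = +1  (since 55 mod 8 = 7)
  reciprocity: (9/55) -> +(55/9)
  reduce: (1/9)
  (1/9) = 1
Product of signs = 1
(843/953) = 1

1


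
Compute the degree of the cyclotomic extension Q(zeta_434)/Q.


The degree equals Euler's totient phi(434).
434 = 2 * 7 * 31
phi(434) = 180

180


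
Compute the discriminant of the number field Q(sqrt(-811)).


For K = Q(sqrt(d)) with d squarefree: disc(K) = d if d = 1 mod 4, and disc(K) = 4d if d = 2 or 3 mod 4.
Here d = -811, and d mod 4 = 1.
d = 1 mod 4 (O_K = Z[(1+sqrt(d))/2]), so disc(K) = d = -811

-811


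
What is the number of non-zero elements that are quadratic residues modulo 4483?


For prime p, the number of non-zero quadratic residues is (p-1)/2.
= (4483-1)/2
= 2241

2241


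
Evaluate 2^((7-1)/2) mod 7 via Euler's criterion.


p = 7 is prime and the exponent is (p-1)/2 = 3, so by Euler's criterion 2^3 = (2/7) = +1 or -1 mod 7.
Compute by square-and-multiply:
  3 = 2 + 1 (binary 11)
  Repeated squaring mod 7: 2^1 = 2, 2^2 = 4
  2^3 = 2^2 * 2^1 = 4 * 2 mod 7
    4 * 2 = 8 = 1 mod 7
  2^3 = 1 mod 7
Result 1: 2 is a quadratic residue mod 7.
2^3 mod 7 = 1

1


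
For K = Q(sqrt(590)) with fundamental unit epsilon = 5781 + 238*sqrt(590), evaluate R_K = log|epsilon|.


epsilon = 5781 + 238*sqrt(590)
= 11561.9999
R = ln(11561.9999)
= 9.3555

9.3555


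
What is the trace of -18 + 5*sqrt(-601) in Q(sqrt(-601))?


Tr(a + b*sqrt(d)) = (a + b*sqrt(d)) + (a - b*sqrt(d)) = 2a
= 2 * (-18)
= -36

-36


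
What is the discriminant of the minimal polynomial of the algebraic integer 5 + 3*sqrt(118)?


The element 5 + 3*sqrt(118) has minimal polynomial:
x^2 - 10*x - 1037
Discriminant = (-10)^2 - 4*(-1037)
= 100 + 4148
= 4248

4248


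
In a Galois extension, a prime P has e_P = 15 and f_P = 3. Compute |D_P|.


|D_P| = e * f
= 15 * 3
= 45

45


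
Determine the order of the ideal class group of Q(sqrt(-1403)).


K = Q(sqrt(-1403)). d mod 4 = 1, so D = disc(K) = d = -1403
h(K) equals the number of primitive reduced positive-definite forms (a, b, c) = a*x^2 + b*x*y + c*y^2 with b^2 - 4ac = D,
where reduced means |b| <= a <= c, with b >= 0 whenever |b| = a or a = c, and primitive means gcd(a, b, c) = 1.
Reduced forces 3a^2 <= |D| = 1403, so 1 <= a <= 21; b must have the parity of D, and c = (b^2 - D)/(4a) must be an integer >= a.
Enumerate a = 1..21, b in [-a, a]:
  a=1: (1, 1, 351)  [1]
  a=2: none
  a=3: (3, -1, 117), (3, 1, 117)  [2]
  a=4..6: none
  a=7: (7, -5, 51), (7, 5, 51)  [2]
  a=8: none
  a=9: (9, -1, 39), (9, 1, 39)  [2]
  a=10: none
  a=11: (11, -7, 33), (11, 7, 33)  [2]
  a=12: none
  a=13: (13, -1, 27), (13, 1, 27)  [2]
  a=14..16: none
  a=17: (17, -5, 21), (17, 5, 21)  [2]
  a=18..20: none
  a=21: (21, 19, 21)  [1]
Total reduced forms: 1 + 2 + 2 + 2 + 2 + 2 + 2 + 1 = 14
h = 14

14
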